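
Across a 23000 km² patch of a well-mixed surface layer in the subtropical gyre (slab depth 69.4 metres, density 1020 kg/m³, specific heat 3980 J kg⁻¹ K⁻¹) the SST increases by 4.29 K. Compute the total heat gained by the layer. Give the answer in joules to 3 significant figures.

2.78×10^19 J

Areal heat capacity C = ρ c_p D = 1020 × 3980 × 69.4 = 2.82×10^8 J/(m^2 K).
Heat per unit area: q = C ΔT = 2.82×10^8 × 4.29 = 1.21×10^9 J/m².
Total heat: Q = q × A = 1.21×10^9 × (23000 × 10⁶ m²) = 2.78×10^19 J.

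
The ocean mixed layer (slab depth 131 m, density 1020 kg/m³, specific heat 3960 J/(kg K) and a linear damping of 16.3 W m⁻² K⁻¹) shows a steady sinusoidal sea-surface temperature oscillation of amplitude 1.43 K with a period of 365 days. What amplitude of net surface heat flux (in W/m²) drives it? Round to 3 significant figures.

Areal heat capacity C = ρ c_p D = 1020 × 3960 × 131 = 5.29×10^8 J m⁻² K⁻¹.
ω = 2π / 3.15×10^7 s = 1.99×10^-7 s⁻¹.
√((Cω)² + λ²) = √((105)² + 16.3²) = 107 W/(m²·K).
F₀ = A × √((Cω)²+λ²) = 1.43 × 107 = 153 W/m².

153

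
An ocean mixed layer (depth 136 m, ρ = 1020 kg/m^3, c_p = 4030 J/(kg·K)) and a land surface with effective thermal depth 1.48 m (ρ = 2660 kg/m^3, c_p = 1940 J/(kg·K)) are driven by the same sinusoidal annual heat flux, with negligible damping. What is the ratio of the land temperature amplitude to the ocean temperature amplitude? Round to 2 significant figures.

73

C_ocean = 1020 × 4030 × 136 = 5.59×10^8 J/(m²·K).
C_land = 2660 × 1940 × 1.48 = 7.64×10^6 J/(m²·K).
Undamped amplitude ∝ 1/C, so A_land/A_ocean = C_ocean/C_land = 73.2.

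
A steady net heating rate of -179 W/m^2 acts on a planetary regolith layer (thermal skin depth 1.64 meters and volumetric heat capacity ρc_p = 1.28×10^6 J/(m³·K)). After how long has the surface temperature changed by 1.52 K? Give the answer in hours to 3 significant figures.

4.95 hours

Areal heat capacity C = ρc_p × D = 1.28×10^6 × 1.64 = 2.10×10^6 J/(m²·K).
Time required: Δt = C ΔT / F = 2.10×10^6 × -1.52 / -179 = 17800 s.
In hours: 17800 s / (3600 s/hour) = 4.95 hours.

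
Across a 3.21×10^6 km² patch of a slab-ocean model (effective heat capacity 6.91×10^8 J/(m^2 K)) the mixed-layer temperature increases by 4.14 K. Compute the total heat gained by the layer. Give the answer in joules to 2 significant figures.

Areal heat capacity C = 6.91×10^8 J/(m^2 K) (given).
Heat per unit area: q = C ΔT = 6.91×10^8 × 4.14 = 2.86×10^9 J/m².
Total heat: Q = q × A = 2.86×10^9 × (3.21×10^6 × 10⁶ m²) = 9.18×10^21 J.

9.2×10^21 J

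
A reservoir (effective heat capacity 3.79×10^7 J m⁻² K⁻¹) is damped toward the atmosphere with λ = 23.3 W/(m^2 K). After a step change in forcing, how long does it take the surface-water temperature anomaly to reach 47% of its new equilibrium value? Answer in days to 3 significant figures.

Areal heat capacity C = 3.79×10^7 J m⁻² K⁻¹ (given).
τ = C / λ = 3.79×10^7 / 23.3 = 1.63×10^6 s.
Fraction reached: 1 − e^(−t/τ) = 0.47 ⇒ t = −τ ln(1 − 0.47) = τ × 0.635.
t = 1.03×10^6 s = 12.0 days.

12.0 days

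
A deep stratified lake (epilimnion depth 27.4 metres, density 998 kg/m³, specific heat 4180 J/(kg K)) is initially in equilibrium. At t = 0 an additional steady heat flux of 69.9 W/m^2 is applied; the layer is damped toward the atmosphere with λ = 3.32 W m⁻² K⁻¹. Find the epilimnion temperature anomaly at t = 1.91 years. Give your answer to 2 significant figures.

17 K

Areal heat capacity C = ρ c_p D = 998 × 4180 × 27.4 = 1.14×10^8 J/(m²·K).
τ = C / λ = 1.14×10^8 / 3.32 = 3.44×10^7 s.
Equilibrium anomaly ΔT_eq = F / λ = 69.9 / 3.32 = 21.1 K.
t = 1.91 years = 6.03×10^7 s, so t/τ = 1.75.
ΔT(t) = ΔT_eq (1 − e^(−t/τ)) = 21.1 × (1 − e^−1.75) = 17.4 K.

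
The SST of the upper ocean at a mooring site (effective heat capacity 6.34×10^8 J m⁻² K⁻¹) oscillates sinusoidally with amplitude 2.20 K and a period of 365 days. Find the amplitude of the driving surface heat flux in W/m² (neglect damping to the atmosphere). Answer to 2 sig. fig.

280

Areal heat capacity C = 6.34×10^8 J m⁻² K⁻¹ (given).
ω = 2π / 3.15×10^7 s = 1.99×10^-7 s⁻¹.
Cω = 6.34×10^8 × 1.99×10^-7 = 126 W/(m²·K).
F₀ = A × Cω = 2.20 × 126 = 278 W/m².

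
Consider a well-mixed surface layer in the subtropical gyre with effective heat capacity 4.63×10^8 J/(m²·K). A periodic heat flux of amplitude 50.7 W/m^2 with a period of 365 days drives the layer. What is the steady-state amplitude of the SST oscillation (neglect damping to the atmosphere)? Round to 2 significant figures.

0.55 K

Areal heat capacity C = 4.63×10^8 J/(m²·K) (given).
Angular frequency ω = 2π / T = 2π / 3.15×10^7 s = 1.99×10^-7 s⁻¹.
Cω = 4.63×10^8 × 1.99×10^-7 = 92.2 W/(m²·K).
Amplitude A = F₀ / (Cω) = 50.7 / 92.2 = 0.550 K.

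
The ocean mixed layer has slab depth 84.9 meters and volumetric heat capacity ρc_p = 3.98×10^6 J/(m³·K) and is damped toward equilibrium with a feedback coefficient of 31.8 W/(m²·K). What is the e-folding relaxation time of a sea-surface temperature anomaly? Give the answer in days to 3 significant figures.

123 days

Areal heat capacity C = ρc_p × D = 3.98×10^6 × 84.9 = 3.38×10^8 J/(m²·K).
Relaxation time τ = C / λ = 3.38×10^8 / 31.8 = 1.06×10^7 s.
In days: 1.06×10^7 s / (86400 s/day) = 123 days.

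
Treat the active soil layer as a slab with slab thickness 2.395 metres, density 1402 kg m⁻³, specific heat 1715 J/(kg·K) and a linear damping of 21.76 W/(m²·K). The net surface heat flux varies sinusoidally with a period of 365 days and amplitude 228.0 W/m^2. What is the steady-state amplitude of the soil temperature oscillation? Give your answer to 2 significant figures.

10 K

Areal heat capacity C = ρ c_p D = 1402 × 1715 × 2.395 = 5.76×10^6 J/(m^2 K).
Angular frequency ω = 2π / T = 2π / 3.15×10^7 s = 1.99×10^-7 s⁻¹.
√((Cω)² + λ²) = √((1.15)² + 21.76²) = 21.8 W/(m²·K).
Amplitude A = F₀ / √((Cω)²+λ²) = 228.0 / 21.8 = 10.5 K.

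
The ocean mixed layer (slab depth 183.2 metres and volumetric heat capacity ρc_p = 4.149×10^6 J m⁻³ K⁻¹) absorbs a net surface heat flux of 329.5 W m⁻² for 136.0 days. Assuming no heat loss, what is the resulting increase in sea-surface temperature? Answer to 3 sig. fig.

5.09 K

Areal heat capacity C = ρc_p × D = 4.149×10^6 × 183.2 = 7.60×10^8 J/(m²·K).
Net heat input Q = F Δt = 329.5 × (136.0 days × 86400 s/day) = 3.87×10^9 J/m².
ΔT = Q / C = 3.87×10^9 / 7.60×10^8 = 5.09 K.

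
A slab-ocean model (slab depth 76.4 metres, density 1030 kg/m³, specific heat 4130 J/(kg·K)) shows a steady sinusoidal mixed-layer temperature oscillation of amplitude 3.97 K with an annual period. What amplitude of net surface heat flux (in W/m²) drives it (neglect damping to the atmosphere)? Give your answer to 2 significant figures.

Areal heat capacity C = ρ c_p D = 1030 × 4130 × 76.4 = 3.25×10^8 J/(m²·K).
ω = 2π / 3.15×10^7 s = 1.99×10^-7 s⁻¹.
Cω = 3.25×10^8 × 1.99×10^-7 = 64.8 W/(m²·K).
F₀ = A × Cω = 3.97 × 64.8 = 257 W/m².

260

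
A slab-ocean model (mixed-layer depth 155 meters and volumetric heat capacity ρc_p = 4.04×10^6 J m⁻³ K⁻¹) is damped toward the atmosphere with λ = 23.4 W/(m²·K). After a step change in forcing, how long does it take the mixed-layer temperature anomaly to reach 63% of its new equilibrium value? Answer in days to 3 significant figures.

308 days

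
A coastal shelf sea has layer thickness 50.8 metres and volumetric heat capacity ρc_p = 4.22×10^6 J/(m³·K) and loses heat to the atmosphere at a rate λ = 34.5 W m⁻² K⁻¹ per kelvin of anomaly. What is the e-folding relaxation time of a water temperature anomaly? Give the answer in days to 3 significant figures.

Areal heat capacity C = ρc_p × D = 4.22×10^6 × 50.8 = 2.14×10^8 J/(m²·K).
Relaxation time τ = C / λ = 2.14×10^8 / 34.5 = 6.21×10^6 s.
In days: 6.21×10^6 s / (86400 s/day) = 71.9 days.

71.9 days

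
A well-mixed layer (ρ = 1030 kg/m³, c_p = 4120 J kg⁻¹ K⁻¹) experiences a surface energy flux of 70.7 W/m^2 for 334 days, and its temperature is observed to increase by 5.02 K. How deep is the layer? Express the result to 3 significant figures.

95.8 m

Heat input Q = F Δt = 70.7 × 2.89×10^7 s = 2.04×10^9 J/m².
Required areal heat capacity C = Q / ΔT = 4.06×10^8 J/(m²·K).
Depth D = C / (ρ c_p) = 4.06×10^8 / (1030 × 4120) = 95.8 m.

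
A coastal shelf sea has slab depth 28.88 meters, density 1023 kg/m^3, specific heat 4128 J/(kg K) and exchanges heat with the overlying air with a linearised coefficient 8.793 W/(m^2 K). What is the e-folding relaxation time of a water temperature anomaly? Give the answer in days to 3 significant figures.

161 days

Areal heat capacity C = ρ c_p D = 1023 × 4128 × 28.88 = 1.22×10^8 J m⁻² K⁻¹.
Relaxation time τ = C / λ = 1.22×10^8 / 8.793 = 1.39×10^7 s.
In days: 1.39×10^7 s / (86400 s/day) = 161 days.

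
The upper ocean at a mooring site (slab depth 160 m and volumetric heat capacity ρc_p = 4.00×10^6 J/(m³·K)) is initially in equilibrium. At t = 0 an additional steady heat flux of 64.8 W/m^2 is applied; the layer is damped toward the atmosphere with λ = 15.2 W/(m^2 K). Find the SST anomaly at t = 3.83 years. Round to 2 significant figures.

4.0 K

Areal heat capacity C = ρc_p × D = 4.00×10^6 × 160 = 6.40×10^8 J/(m^2 K).
τ = C / λ = 6.40×10^8 / 15.2 = 4.21×10^7 s.
Equilibrium anomaly ΔT_eq = F / λ = 64.8 / 15.2 = 4.26 K.
t = 3.83 years = 1.21×10^8 s, so t/τ = 2.87.
ΔT(t) = ΔT_eq (1 − e^(−t/τ)) = 4.26 × (1 − e^−2.87) = 4.02 K.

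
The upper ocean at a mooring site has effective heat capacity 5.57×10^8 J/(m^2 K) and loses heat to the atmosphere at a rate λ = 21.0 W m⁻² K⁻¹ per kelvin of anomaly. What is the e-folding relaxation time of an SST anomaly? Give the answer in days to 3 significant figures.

Areal heat capacity C = 5.57×10^8 J/(m^2 K) (given).
Relaxation time τ = C / λ = 5.57×10^8 / 21.0 = 2.65×10^7 s.
In days: 2.65×10^7 s / (86400 s/day) = 307 days.

307 days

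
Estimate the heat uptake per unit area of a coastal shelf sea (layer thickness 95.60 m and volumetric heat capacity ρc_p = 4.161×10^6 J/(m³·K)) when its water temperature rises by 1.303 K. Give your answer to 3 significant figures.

5.18×10^8

Areal heat capacity C = ρc_p × D = 4.161×10^6 × 95.60 = 3.98×10^8 J/(m²·K).
ΔQ = C ΔT = 3.98×10^8 × 1.303 = 5.18×10^8 J/m².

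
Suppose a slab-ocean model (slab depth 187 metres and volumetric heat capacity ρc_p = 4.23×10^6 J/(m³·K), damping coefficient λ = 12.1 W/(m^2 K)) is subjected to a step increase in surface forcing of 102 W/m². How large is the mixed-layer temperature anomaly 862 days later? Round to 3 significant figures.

5.73 K

Areal heat capacity C = ρc_p × D = 4.23×10^6 × 187 = 7.91×10^8 J m⁻² K⁻¹.
τ = C / λ = 7.91×10^8 / 12.1 = 6.54×10^7 s.
Equilibrium anomaly ΔT_eq = F / λ = 102 / 12.1 = 8.43 K.
t = 862 days = 7.45×10^7 s, so t/τ = 1.14.
ΔT(t) = ΔT_eq (1 − e^(−t/τ)) = 8.43 × (1 − e^−1.14) = 5.73 K.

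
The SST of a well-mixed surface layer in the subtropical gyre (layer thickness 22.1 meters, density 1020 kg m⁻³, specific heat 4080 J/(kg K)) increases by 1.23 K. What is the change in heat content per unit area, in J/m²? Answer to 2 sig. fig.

Areal heat capacity C = ρ c_p D = 1020 × 4080 × 22.1 = 9.20×10^7 J m⁻² K⁻¹.
ΔQ = C ΔT = 9.20×10^7 × 1.23 = 1.13×10^8 J/m².

1.1×10^8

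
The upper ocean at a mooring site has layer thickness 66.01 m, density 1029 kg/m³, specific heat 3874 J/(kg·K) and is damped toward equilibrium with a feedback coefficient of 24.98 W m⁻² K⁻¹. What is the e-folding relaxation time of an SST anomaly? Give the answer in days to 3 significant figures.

Areal heat capacity C = ρ c_p D = 1029 × 3874 × 66.01 = 2.63×10^8 J/(m²·K).
Relaxation time τ = C / λ = 2.63×10^8 / 24.98 = 1.05×10^7 s.
In days: 1.05×10^7 s / (86400 s/day) = 122 days.

122 days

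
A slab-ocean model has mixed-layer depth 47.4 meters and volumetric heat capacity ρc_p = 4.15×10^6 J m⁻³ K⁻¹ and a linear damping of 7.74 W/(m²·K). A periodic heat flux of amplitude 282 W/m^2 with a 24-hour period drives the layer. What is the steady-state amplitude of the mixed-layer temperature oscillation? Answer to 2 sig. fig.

Areal heat capacity C = ρc_p × D = 4.15×10^6 × 47.4 = 1.97×10^8 J/(m²·K).
Angular frequency ω = 2π / T = 2π / 86400 s = 7.27×10^-5 s⁻¹.
√((Cω)² + λ²) = √((14300)² + 7.74²) = 14300 W/(m²·K).
Amplitude A = F₀ / √((Cω)²+λ²) = 282 / 14300 = 0.0197 K.

0.020 K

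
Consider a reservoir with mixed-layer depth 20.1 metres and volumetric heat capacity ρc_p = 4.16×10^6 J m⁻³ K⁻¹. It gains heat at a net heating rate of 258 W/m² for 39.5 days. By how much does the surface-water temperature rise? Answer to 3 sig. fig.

10.5 K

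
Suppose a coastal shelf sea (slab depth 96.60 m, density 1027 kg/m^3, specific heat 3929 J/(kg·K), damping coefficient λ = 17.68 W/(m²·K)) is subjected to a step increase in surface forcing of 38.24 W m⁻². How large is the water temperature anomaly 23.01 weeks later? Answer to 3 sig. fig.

1.01 K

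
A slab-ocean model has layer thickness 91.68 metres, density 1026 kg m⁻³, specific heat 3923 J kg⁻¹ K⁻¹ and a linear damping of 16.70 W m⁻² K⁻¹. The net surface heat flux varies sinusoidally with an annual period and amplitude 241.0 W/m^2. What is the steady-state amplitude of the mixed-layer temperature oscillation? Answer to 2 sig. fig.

3.2 K

Areal heat capacity C = ρ c_p D = 1026 × 3923 × 91.68 = 3.69×10^8 J/(m²·K).
Angular frequency ω = 2π / T = 2π / 3.15×10^7 s = 1.99×10^-7 s⁻¹.
√((Cω)² + λ²) = √((73.5)² + 16.70²) = 75.4 W/(m²·K).
Amplitude A = F₀ / √((Cω)²+λ²) = 241.0 / 75.4 = 3.20 K.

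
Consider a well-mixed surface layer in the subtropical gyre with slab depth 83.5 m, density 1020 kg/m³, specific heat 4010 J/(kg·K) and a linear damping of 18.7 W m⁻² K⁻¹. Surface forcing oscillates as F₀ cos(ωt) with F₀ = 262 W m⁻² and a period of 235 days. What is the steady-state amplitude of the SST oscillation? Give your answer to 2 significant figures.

2.4 K

Areal heat capacity C = ρ c_p D = 1020 × 4010 × 83.5 = 3.42×10^8 J m⁻² K⁻¹.
Angular frequency ω = 2π / T = 2π / 2.03×10^7 s = 3.09×10^-7 s⁻¹.
√((Cω)² + λ²) = √((106)² + 18.7²) = 107 W/(m²·K).
Amplitude A = F₀ / √((Cω)²+λ²) = 262 / 107 = 2.44 K.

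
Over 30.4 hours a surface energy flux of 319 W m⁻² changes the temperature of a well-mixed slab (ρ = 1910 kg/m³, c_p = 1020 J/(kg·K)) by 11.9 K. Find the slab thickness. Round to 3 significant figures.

1.51 m

Heat input Q = F Δt = 319 × 1.09×10^5 s = 3.49×10^7 J/m².
Required areal heat capacity C = Q / ΔT = 2.93×10^6 J/(m²·K).
Depth D = C / (ρ c_p) = 2.93×10^6 / (1910 × 1020) = 1.51 m.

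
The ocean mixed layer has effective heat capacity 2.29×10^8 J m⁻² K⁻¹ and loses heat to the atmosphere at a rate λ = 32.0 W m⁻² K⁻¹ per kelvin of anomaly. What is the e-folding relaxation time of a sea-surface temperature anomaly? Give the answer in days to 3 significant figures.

82.8 days

Areal heat capacity C = 2.29×10^8 J m⁻² K⁻¹ (given).
Relaxation time τ = C / λ = 2.29×10^8 / 32.0 = 7.16×10^6 s.
In days: 7.16×10^6 s / (86400 s/day) = 82.8 days.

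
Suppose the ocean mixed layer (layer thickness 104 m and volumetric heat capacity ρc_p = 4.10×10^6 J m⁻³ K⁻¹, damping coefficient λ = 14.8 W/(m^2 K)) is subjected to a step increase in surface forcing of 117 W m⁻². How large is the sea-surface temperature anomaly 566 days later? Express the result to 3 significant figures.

6.46 K

Areal heat capacity C = ρc_p × D = 4.10×10^6 × 104 = 4.26×10^8 J m⁻² K⁻¹.
τ = C / λ = 4.26×10^8 / 14.8 = 2.88×10^7 s.
Equilibrium anomaly ΔT_eq = F / λ = 117 / 14.8 = 7.91 K.
t = 566 days = 4.89×10^7 s, so t/τ = 1.70.
ΔT(t) = ΔT_eq (1 − e^(−t/τ)) = 7.91 × (1 − e^−1.70) = 6.46 K.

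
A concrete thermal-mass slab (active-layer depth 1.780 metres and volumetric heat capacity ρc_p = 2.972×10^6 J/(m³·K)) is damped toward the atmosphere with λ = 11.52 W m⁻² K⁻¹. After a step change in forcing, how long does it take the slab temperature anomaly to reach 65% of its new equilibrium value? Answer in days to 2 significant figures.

Areal heat capacity C = ρc_p × D = 2.972×10^6 × 1.780 = 5.29×10^6 J/(m²·K).
τ = C / λ = 5.29×10^6 / 11.52 = 4.59×10^5 s.
Fraction reached: 1 − e^(−t/τ) = 0.65 ⇒ t = −τ ln(1 − 0.65) = τ × 1.05.
t = 4.82×10^5 s = 5.58 days.

5.6 days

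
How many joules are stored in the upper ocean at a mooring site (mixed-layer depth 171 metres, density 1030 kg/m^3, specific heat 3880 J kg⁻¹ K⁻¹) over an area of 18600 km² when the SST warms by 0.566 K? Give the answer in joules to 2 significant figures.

Areal heat capacity C = ρ c_p D = 1030 × 3880 × 171 = 6.83×10^8 J m⁻² K⁻¹.
Heat per unit area: q = C ΔT = 6.83×10^8 × 0.566 = 3.87×10^8 J/m².
Total heat: Q = q × A = 3.87×10^8 × (18600 × 10⁶ m²) = 7.19×10^18 J.

7.2×10^18 J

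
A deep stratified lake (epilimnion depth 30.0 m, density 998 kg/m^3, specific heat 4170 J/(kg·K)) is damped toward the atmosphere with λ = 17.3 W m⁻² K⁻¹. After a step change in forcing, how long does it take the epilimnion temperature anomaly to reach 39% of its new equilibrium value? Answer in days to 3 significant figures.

41.3 days

Areal heat capacity C = ρ c_p D = 998 × 4170 × 30.0 = 1.25×10^8 J/(m²·K).
τ = C / λ = 1.25×10^8 / 17.3 = 7.22×10^6 s.
Fraction reached: 1 − e^(−t/τ) = 0.39 ⇒ t = −τ ln(1 − 0.39) = τ × 0.494.
t = 3.57×10^6 s = 41.3 days.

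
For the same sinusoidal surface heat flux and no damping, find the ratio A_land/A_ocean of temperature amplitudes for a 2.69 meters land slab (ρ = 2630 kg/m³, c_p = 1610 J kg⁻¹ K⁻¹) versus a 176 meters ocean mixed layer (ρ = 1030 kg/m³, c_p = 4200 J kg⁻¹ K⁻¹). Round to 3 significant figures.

C_ocean = 1030 × 4200 × 176 = 7.61×10^8 J/(m²·K).
C_land = 2630 × 1610 × 2.69 = 1.14×10^7 J/(m²·K).
Undamped amplitude ∝ 1/C, so A_land/A_ocean = C_ocean/C_land = 66.8.

66.8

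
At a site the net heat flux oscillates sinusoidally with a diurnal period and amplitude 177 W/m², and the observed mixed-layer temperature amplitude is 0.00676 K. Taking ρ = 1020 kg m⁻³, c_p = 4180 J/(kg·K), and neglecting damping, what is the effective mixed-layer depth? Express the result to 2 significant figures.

84 m

ω = 2π / 86400 s = 7.27×10^-5 s⁻¹.
Required C = F₀ / (A ω) = 177 / (0.00676 × 7.27×10^-5) = 3.60×10^8 J/(m²·K).
D = C / (ρ c_p) = 3.60×10^8 / (1020 × 4180) = 84.4 m.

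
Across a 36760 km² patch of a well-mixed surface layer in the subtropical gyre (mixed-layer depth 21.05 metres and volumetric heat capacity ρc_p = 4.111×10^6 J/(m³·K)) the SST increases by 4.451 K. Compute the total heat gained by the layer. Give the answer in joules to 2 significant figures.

1.4×10^19 J

Areal heat capacity C = ρc_p × D = 4.111×10^6 × 21.05 = 8.65×10^7 J/(m²·K).
Heat per unit area: q = C ΔT = 8.65×10^7 × 4.451 = 3.85×10^8 J/m².
Total heat: Q = q × A = 3.85×10^8 × (36760 × 10⁶ m²) = 1.42×10^19 J.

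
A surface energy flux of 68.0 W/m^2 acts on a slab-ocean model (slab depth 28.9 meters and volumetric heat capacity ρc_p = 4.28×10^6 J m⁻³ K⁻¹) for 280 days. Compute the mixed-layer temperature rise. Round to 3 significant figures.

13.3 K

Areal heat capacity C = ρc_p × D = 4.28×10^6 × 28.9 = 1.24×10^8 J m⁻² K⁻¹.
Net heat input Q = F Δt = 68.0 × (280 days × 86400 s/day) = 1.65×10^9 J/m².
ΔT = Q / C = 1.65×10^9 / 1.24×10^8 = 13.3 K.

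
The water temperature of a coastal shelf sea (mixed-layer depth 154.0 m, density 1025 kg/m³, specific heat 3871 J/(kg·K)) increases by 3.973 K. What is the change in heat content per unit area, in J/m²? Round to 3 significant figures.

2.43×10^9

Areal heat capacity C = ρ c_p D = 1025 × 3871 × 154.0 = 6.11×10^8 J/(m^2 K).
ΔQ = C ΔT = 6.11×10^8 × 3.973 = 2.43×10^9 J/m².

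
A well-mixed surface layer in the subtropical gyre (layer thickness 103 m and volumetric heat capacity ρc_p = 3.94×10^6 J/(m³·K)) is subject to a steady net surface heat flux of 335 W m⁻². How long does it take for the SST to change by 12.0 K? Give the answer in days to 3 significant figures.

Areal heat capacity C = ρc_p × D = 3.94×10^6 × 103 = 4.06×10^8 J m⁻² K⁻¹.
Time required: Δt = C ΔT / F = 4.06×10^8 × 12.0 / 335 = 1.45×10^7 s.
In days: 1.45×10^7 s / (86400 s/day) = 168 days.

168 days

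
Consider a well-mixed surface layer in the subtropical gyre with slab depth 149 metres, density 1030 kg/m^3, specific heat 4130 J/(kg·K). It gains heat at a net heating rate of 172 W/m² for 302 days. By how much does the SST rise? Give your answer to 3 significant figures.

7.08 K

Areal heat capacity C = ρ c_p D = 1030 × 4130 × 149 = 6.34×10^8 J/(m^2 K).
Net heat input Q = F Δt = 172 × (302 days × 86400 s/day) = 4.49×10^9 J/m².
ΔT = Q / C = 4.49×10^9 / 6.34×10^8 = 7.08 K.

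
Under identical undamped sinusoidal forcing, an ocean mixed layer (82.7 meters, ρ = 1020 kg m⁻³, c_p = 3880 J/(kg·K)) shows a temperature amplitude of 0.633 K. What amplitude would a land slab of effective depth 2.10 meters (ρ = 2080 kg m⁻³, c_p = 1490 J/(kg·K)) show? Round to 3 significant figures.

C_ocean = 3.27×10^8 J/(m²·K); C_land = 6.51×10^6 J/(m²·K).
A ∝ 1/C ⇒ A_land = A_ocean × C_ocean/C_land = 0.633 × 50.3 = 31.8 K.

31.8 K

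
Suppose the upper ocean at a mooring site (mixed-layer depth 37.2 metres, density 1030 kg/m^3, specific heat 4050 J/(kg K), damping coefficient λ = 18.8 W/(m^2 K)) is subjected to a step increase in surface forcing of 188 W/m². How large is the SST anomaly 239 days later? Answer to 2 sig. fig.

9.2 K

Areal heat capacity C = ρ c_p D = 1030 × 4050 × 37.2 = 1.55×10^8 J/(m^2 K).
τ = C / λ = 1.55×10^8 / 18.8 = 8.25×10^6 s.
Equilibrium anomaly ΔT_eq = F / λ = 188 / 18.8 = 10.0 K.
t = 239 days = 2.06×10^7 s, so t/τ = 2.50.
ΔT(t) = ΔT_eq (1 − e^(−t/τ)) = 10.0 × (1 − e^−2.50) = 9.18 K.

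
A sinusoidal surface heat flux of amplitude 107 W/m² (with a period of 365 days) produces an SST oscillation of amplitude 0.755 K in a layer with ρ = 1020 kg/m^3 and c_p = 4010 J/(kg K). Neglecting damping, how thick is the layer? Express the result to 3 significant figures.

ω = 2π / 3.15×10^7 s = 1.99×10^-7 s⁻¹.
Required C = F₀ / (A ω) = 107 / (0.755 × 1.99×10^-7) = 7.11×10^8 J/(m²·K).
D = C / (ρ c_p) = 7.11×10^8 / (1020 × 4010) = 174 m.

174 m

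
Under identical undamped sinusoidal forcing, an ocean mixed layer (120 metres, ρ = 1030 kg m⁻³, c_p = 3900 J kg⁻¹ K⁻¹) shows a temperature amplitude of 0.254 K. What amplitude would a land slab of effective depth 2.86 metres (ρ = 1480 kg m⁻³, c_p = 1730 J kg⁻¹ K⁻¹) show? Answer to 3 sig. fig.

C_ocean = 4.82×10^8 J/(m²·K); C_land = 7.32×10^6 J/(m²·K).
A ∝ 1/C ⇒ A_land = A_ocean × C_ocean/C_land = 0.254 × 65.8 = 16.7 K.

16.7 K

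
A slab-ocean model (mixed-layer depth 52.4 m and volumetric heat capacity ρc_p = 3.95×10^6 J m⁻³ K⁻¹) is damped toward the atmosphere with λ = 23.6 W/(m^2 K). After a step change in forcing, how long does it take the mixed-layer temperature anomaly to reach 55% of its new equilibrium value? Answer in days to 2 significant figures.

81 days

Areal heat capacity C = ρc_p × D = 3.95×10^6 × 52.4 = 2.07×10^8 J m⁻² K⁻¹.
τ = C / λ = 2.07×10^8 / 23.6 = 8.77×10^6 s.
Fraction reached: 1 − e^(−t/τ) = 0.55 ⇒ t = −τ ln(1 − 0.55) = τ × 0.799.
t = 7.00×10^6 s = 81.1 days.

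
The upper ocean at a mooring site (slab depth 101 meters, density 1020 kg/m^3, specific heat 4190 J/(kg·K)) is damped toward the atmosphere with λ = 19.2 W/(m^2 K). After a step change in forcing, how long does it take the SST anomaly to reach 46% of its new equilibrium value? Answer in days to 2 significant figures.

160 days

Areal heat capacity C = ρ c_p D = 1020 × 4190 × 101 = 4.32×10^8 J/(m^2 K).
τ = C / λ = 4.32×10^8 / 19.2 = 2.25×10^7 s.
Fraction reached: 1 − e^(−t/τ) = 0.46 ⇒ t = −τ ln(1 − 0.46) = τ × 0.616.
t = 1.39×10^7 s = 160 days.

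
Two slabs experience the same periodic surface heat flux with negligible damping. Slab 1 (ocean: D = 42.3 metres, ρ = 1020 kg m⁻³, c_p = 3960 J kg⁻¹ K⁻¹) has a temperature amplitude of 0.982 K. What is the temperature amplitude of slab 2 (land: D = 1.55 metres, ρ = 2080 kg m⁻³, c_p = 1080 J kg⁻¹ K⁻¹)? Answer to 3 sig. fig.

48.2 K

C_ocean = 1.71×10^8 J/(m²·K); C_land = 3.48×10^6 J/(m²·K).
A ∝ 1/C ⇒ A_land = A_ocean × C_ocean/C_land = 0.982 × 49.1 = 48.2 K.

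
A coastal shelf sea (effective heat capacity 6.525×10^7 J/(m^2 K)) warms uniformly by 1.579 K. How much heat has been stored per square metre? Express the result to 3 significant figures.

1.03×10^8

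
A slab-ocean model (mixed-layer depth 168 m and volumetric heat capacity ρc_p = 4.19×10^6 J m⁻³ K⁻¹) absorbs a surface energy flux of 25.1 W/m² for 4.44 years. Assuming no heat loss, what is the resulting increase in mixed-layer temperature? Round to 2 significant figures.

Areal heat capacity C = ρc_p × D = 4.19×10^6 × 168 = 7.04×10^8 J m⁻² K⁻¹.
Net heat input Q = F Δt = 25.1 × (4.44 years × 3.156×10^7 s/year) = 3.52×10^9 J/m².
ΔT = Q / C = 3.52×10^9 / 7.04×10^8 = 5.00 K.

5.0 K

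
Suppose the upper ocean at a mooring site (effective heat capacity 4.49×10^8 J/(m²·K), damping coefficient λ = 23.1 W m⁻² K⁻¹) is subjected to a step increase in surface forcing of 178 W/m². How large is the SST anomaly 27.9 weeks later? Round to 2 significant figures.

Areal heat capacity C = 4.49×10^8 J/(m²·K) (given).
τ = C / λ = 4.49×10^8 / 23.1 = 1.94×10^7 s.
Equilibrium anomaly ΔT_eq = F / λ = 178 / 23.1 = 7.71 K.
t = 27.9 weeks = 1.69×10^7 s, so t/τ = 0.868.
ΔT(t) = ΔT_eq (1 − e^(−t/τ)) = 7.71 × (1 − e^−0.868) = 4.47 K.

4.5 K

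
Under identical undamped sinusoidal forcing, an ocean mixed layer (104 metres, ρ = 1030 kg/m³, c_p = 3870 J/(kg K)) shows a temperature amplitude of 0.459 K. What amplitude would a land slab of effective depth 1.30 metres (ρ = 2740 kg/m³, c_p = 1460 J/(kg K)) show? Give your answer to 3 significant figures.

C_ocean = 4.15×10^8 J/(m²·K); C_land = 5.20×10^6 J/(m²·K).
A ∝ 1/C ⇒ A_land = A_ocean × C_ocean/C_land = 0.459 × 79.7 = 36.6 K.

36.6 K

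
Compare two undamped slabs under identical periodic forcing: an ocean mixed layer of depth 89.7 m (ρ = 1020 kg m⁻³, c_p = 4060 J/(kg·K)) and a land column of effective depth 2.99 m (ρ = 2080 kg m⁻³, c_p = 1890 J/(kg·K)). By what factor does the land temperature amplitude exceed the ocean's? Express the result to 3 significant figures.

C_ocean = 1020 × 4060 × 89.7 = 3.71×10^8 J/(m²·K).
C_land = 2080 × 1890 × 2.99 = 1.18×10^7 J/(m²·K).
Undamped amplitude ∝ 1/C, so A_land/A_ocean = C_ocean/C_land = 31.6.

31.6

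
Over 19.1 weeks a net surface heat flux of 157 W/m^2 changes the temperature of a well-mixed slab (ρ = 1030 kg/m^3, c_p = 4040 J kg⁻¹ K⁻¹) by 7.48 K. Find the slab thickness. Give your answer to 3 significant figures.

58.3 m

Heat input Q = F Δt = 157 × 1.16×10^7 s = 1.81×10^9 J/m².
Required areal heat capacity C = Q / ΔT = 2.42×10^8 J/(m²·K).
Depth D = C / (ρ c_p) = 2.42×10^8 / (1030 × 4040) = 58.3 m.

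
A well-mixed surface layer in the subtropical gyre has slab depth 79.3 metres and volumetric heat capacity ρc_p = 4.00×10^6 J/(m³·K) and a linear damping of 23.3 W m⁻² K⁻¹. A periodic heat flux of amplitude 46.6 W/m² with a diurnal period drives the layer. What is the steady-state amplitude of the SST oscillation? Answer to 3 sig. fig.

0.00202 K

Areal heat capacity C = ρc_p × D = 4.00×10^6 × 79.3 = 3.17×10^8 J/(m²·K).
Angular frequency ω = 2π / T = 2π / 86400 s = 7.27×10^-5 s⁻¹.
√((Cω)² + λ²) = √((23100)² + 23.3²) = 23100 W/(m²·K).
Amplitude A = F₀ / √((Cω)²+λ²) = 46.6 / 23100 = 0.00202 K.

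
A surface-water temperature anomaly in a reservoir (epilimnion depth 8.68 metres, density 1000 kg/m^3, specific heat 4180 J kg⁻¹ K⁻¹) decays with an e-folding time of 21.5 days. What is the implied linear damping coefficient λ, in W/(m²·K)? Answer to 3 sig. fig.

Areal heat capacity C = ρ c_p D = 1000 × 4180 × 8.68 = 3.63×10^7 J m⁻² K⁻¹.
τ = 21.5 days = 1.86×10^6 s.
λ = C / τ = 3.63×10^7 / 1.86×10^6 = 19.5 W/(m²·K).

19.5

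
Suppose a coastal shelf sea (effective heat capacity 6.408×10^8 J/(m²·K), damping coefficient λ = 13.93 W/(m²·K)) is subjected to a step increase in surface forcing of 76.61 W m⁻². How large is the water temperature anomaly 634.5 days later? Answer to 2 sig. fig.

3.8 K

Areal heat capacity C = 6.408×10^8 J/(m²·K) (given).
τ = C / λ = 6.41×10^8 / 13.93 = 4.60×10^7 s.
Equilibrium anomaly ΔT_eq = F / λ = 76.61 / 13.93 = 5.50 K.
t = 634.5 days = 5.48×10^7 s, so t/τ = 1.19.
ΔT(t) = ΔT_eq (1 − e^(−t/τ)) = 5.50 × (1 − e^−1.19) = 3.83 K.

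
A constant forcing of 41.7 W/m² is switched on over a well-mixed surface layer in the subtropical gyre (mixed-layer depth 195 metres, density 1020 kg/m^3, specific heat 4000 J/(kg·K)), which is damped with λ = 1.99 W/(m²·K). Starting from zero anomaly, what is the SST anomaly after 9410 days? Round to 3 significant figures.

Areal heat capacity C = ρ c_p D = 1020 × 4000 × 195 = 7.96×10^8 J/(m^2 K).
τ = C / λ = 7.96×10^8 / 1.99 = 4.00×10^8 s.
Equilibrium anomaly ΔT_eq = F / λ = 41.7 / 1.99 = 21.0 K.
t = 9410 days = 8.13×10^8 s, so t/τ = 2.03.
ΔT(t) = ΔT_eq (1 − e^(−t/τ)) = 21.0 × (1 − e^−2.03) = 18.2 K.

18.2 K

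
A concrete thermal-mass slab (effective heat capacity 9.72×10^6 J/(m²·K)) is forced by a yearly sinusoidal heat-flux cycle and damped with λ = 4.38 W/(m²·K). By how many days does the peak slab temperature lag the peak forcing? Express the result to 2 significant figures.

24 days

Areal heat capacity C = 9.72×10^6 J/(m²·K) (given).
ω = 2π / 3.15×10^7 s = 1.99×10^-7 s⁻¹.
Phase lag φ = arctan(Cω/λ) = arctan(1.94/4.38) = 0.416 rad.
Time lag = φ / ω = 0.416 / 1.99×10^-7 = 2.09×10^6 s = 24.2 days.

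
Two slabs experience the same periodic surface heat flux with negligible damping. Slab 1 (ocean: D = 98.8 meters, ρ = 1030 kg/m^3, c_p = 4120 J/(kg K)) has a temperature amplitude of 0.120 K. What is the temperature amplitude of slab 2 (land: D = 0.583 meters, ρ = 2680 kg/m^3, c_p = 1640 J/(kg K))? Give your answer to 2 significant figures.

20 K

C_ocean = 4.19×10^8 J/(m²·K); C_land = 2.56×10^6 J/(m²·K).
A ∝ 1/C ⇒ A_land = A_ocean × C_ocean/C_land = 0.120 × 164 = 19.6 K.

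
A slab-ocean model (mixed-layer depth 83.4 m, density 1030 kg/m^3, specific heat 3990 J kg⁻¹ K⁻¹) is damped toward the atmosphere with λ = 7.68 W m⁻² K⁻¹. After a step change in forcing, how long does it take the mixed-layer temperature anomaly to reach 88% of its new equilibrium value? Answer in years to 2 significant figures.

3.0 years

Areal heat capacity C = ρ c_p D = 1030 × 3990 × 83.4 = 3.43×10^8 J/(m^2 K).
τ = C / λ = 3.43×10^8 / 7.68 = 4.46×10^7 s.
Fraction reached: 1 − e^(−t/τ) = 0.88 ⇒ t = −τ ln(1 − 0.88) = τ × 2.12.
t = 9.46×10^7 s = 3.00 years.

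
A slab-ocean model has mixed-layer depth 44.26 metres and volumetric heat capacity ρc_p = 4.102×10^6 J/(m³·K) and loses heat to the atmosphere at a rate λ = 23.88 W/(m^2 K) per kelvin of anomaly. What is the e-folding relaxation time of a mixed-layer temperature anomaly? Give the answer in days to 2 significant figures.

88 days

Areal heat capacity C = ρc_p × D = 4.102×10^6 × 44.26 = 1.82×10^8 J/(m²·K).
Relaxation time τ = C / λ = 1.82×10^8 / 23.88 = 7.60×10^6 s.
In days: 7.60×10^6 s / (86400 s/day) = 88.0 days.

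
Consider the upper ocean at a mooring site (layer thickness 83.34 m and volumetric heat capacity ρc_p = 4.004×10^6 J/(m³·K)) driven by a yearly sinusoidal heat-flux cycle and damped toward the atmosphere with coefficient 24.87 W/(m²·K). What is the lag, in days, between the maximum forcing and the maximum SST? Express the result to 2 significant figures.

Areal heat capacity C = ρc_p × D = 4.004×10^6 × 83.34 = 3.34×10^8 J m⁻² K⁻¹.
ω = 2π / 3.15×10^7 s = 1.99×10^-7 s⁻¹.
Phase lag φ = arctan(Cω/λ) = arctan(66.5/24.87) = 1.21 rad.
Time lag = φ / ω = 1.21 / 1.99×10^-7 = 6.09×10^6 s = 70.5 days.

70 days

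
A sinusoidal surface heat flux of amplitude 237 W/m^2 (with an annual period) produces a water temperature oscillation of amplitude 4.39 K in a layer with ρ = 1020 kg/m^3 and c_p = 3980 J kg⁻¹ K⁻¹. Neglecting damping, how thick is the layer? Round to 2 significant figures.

67 m

ω = 2π / 3.15×10^7 s = 1.99×10^-7 s⁻¹.
Required C = F₀ / (A ω) = 237 / (4.39 × 1.99×10^-7) = 2.71×10^8 J/(m²·K).
D = C / (ρ c_p) = 2.71×10^8 / (1020 × 3980) = 66.7 m.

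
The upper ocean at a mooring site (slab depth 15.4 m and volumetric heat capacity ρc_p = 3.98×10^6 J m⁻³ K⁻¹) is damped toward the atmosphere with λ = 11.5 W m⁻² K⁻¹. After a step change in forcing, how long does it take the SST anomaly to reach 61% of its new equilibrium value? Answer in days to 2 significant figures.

58 days

Areal heat capacity C = ρc_p × D = 3.98×10^6 × 15.4 = 6.13×10^7 J/(m^2 K).
τ = C / λ = 6.13×10^7 / 11.5 = 5.33×10^6 s.
Fraction reached: 1 − e^(−t/τ) = 0.61 ⇒ t = −τ ln(1 − 0.61) = τ × 0.942.
t = 5.02×10^6 s = 58.1 days.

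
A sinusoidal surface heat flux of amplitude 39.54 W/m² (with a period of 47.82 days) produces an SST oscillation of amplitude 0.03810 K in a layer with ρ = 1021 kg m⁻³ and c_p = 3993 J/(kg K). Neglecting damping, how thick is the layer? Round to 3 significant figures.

167 m

ω = 2π / 4.13×10^6 s = 1.52×10^-6 s⁻¹.
Required C = F₀ / (A ω) = 39.54 / (0.03810 × 1.52×10^-6) = 6.82×10^8 J/(m²·K).
D = C / (ρ c_p) = 6.82×10^8 / (1021 × 3993) = 167 m.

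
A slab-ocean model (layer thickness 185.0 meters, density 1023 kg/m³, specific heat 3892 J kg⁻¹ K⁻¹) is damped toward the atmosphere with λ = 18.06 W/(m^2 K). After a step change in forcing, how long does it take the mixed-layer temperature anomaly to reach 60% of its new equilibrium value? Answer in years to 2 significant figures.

1.2 years

Areal heat capacity C = ρ c_p D = 1023 × 3892 × 185.0 = 7.37×10^8 J m⁻² K⁻¹.
τ = C / λ = 7.37×10^8 / 18.06 = 4.08×10^7 s.
Fraction reached: 1 − e^(−t/τ) = 0.60 ⇒ t = −τ ln(1 − 0.60) = τ × 0.916.
t = 3.74×10^7 s = 1.18 years.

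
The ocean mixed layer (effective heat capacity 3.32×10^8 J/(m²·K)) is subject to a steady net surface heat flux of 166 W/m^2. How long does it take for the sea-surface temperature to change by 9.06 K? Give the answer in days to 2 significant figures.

210 days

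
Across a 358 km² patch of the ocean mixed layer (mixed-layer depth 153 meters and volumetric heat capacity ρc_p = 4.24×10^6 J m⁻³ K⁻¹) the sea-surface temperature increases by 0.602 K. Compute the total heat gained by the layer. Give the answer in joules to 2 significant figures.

Areal heat capacity C = ρc_p × D = 4.24×10^6 × 153 = 6.49×10^8 J/(m²·K).
Heat per unit area: q = C ΔT = 6.49×10^8 × 0.602 = 3.91×10^8 J/m².
Total heat: Q = q × A = 3.91×10^8 × (358 × 10⁶ m²) = 1.40×10^17 J.

1.4×10^17 J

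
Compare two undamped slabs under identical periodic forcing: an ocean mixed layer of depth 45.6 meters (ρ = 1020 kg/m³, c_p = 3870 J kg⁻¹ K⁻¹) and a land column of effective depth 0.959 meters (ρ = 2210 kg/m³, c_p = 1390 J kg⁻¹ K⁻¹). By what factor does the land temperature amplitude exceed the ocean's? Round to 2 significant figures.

61

C_ocean = 1020 × 3870 × 45.6 = 1.80×10^8 J/(m²·K).
C_land = 2210 × 1390 × 0.959 = 2.95×10^6 J/(m²·K).
Undamped amplitude ∝ 1/C, so A_land/A_ocean = C_ocean/C_land = 61.1.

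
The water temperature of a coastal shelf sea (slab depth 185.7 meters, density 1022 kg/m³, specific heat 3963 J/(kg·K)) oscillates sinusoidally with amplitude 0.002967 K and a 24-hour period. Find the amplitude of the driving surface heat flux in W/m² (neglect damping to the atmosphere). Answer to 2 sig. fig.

160

Areal heat capacity C = ρ c_p D = 1022 × 3963 × 185.7 = 7.52×10^8 J/(m^2 K).
ω = 2π / 86400 s = 7.27×10^-5 s⁻¹.
Cω = 7.52×10^8 × 7.27×10^-5 = 54700 W/(m²·K).
F₀ = A × Cω = 0.002967 × 54700 = 162 W/m².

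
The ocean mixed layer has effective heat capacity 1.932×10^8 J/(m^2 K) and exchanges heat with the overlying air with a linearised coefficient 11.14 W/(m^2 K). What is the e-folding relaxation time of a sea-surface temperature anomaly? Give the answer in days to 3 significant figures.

201 days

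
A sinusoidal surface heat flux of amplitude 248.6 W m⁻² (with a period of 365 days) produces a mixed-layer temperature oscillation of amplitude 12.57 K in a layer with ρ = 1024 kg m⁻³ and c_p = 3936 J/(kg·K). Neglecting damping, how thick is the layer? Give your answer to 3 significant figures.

ω = 2π / 3.15×10^7 s = 1.99×10^-7 s⁻¹.
Required C = F₀ / (A ω) = 248.6 / (12.57 × 1.99×10^-7) = 9.93×10^7 J/(m²·K).
D = C / (ρ c_p) = 9.93×10^7 / (1024 × 3936) = 24.6 m.

24.6 m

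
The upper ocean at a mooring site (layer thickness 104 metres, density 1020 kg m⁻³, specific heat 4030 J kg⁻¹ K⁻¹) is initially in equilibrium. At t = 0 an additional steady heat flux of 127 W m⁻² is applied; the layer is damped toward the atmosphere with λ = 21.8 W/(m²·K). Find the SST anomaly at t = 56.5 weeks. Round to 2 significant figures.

4.8 K

Areal heat capacity C = ρ c_p D = 1020 × 4030 × 104 = 4.28×10^8 J/(m^2 K).
τ = C / λ = 4.28×10^8 / 21.8 = 1.96×10^7 s.
Equilibrium anomaly ΔT_eq = F / λ = 127 / 21.8 = 5.83 K.
t = 56.5 weeks = 3.42×10^7 s, so t/τ = 1.74.
ΔT(t) = ΔT_eq (1 − e^(−t/τ)) = 5.83 × (1 − e^−1.74) = 4.81 K.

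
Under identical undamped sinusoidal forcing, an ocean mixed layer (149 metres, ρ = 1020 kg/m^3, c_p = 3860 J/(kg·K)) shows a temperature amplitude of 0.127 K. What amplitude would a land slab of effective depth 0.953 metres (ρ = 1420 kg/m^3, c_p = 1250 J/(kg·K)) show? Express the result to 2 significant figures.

C_ocean = 5.87×10^8 J/(m²·K); C_land = 1.69×10^6 J/(m²·K).
A ∝ 1/C ⇒ A_land = A_ocean × C_ocean/C_land = 0.127 × 347 = 44.0 K.

44 K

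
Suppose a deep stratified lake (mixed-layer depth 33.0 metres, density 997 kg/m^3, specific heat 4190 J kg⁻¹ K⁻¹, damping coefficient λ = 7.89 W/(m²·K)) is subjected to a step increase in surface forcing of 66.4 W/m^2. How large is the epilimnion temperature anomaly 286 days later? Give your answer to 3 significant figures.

Areal heat capacity C = ρ c_p D = 997 × 4190 × 33.0 = 1.38×10^8 J/(m^2 K).
τ = C / λ = 1.38×10^8 / 7.89 = 1.75×10^7 s.
Equilibrium anomaly ΔT_eq = F / λ = 66.4 / 7.89 = 8.42 K.
t = 286 days = 2.47×10^7 s, so t/τ = 1.41.
ΔT(t) = ΔT_eq (1 − e^(−t/τ)) = 8.42 × (1 − e^−1.41) = 6.37 K.

6.37 K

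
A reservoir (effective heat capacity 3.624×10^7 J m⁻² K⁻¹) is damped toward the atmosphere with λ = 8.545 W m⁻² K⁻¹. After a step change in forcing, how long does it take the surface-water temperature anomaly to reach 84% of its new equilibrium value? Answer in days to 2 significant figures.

Areal heat capacity C = 3.624×10^7 J m⁻² K⁻¹ (given).
τ = C / λ = 3.62×10^7 / 8.545 = 4.24×10^6 s.
Fraction reached: 1 − e^(−t/τ) = 0.84 ⇒ t = −τ ln(1 − 0.84) = τ × 1.83.
t = 7.77×10^6 s = 90.0 days.

90 days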